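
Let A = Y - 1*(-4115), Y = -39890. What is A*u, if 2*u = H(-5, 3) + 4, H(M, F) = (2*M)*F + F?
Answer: 822825/2 ≈ 4.1141e+5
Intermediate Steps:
H(M, F) = F + 2*F*M (H(M, F) = 2*F*M + F = F + 2*F*M)
u = -23/2 (u = (3*(1 + 2*(-5)) + 4)/2 = (3*(1 - 10) + 4)/2 = (3*(-9) + 4)/2 = (-27 + 4)/2 = (½)*(-23) = -23/2 ≈ -11.500)
A = -35775 (A = -39890 - 1*(-4115) = -39890 + 4115 = -35775)
A*u = -35775*(-23/2) = 822825/2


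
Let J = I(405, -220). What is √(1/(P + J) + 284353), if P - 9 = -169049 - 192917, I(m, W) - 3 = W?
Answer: √37298584794237254/362174 ≈ 533.25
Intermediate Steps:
I(m, W) = 3 + W
J = -217 (J = 3 - 220 = -217)
P = -361957 (P = 9 + (-169049 - 192917) = 9 - 361966 = -361957)
√(1/(P + J) + 284353) = √(1/(-361957 - 217) + 284353) = √(1/(-362174) + 284353) = √(-1/362174 + 284353) = √(102985263421/362174) = √37298584794237254/362174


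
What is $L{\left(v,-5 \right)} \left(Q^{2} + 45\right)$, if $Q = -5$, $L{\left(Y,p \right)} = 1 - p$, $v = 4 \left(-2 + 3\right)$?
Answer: $420$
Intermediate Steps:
$v = 4$ ($v = 4 \cdot 1 = 4$)
$L{\left(v,-5 \right)} \left(Q^{2} + 45\right) = \left(1 - -5\right) \left(\left(-5\right)^{2} + 45\right) = \left(1 + 5\right) \left(25 + 45\right) = 6 \cdot 70 = 420$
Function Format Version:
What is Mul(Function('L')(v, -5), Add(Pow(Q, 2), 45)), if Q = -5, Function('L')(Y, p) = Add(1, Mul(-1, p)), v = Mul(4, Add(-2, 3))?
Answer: 420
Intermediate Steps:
v = 4 (v = Mul(4, 1) = 4)
Mul(Function('L')(v, -5), Add(Pow(Q, 2), 45)) = Mul(Add(1, Mul(-1, -5)), Add(Pow(-5, 2), 45)) = Mul(Add(1, 5), Add(25, 45)) = Mul(6, 70) = 420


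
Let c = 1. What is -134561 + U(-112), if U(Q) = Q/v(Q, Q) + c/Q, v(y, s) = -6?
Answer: -45206227/336 ≈ -1.3454e+5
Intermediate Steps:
U(Q) = 1/Q - Q/6 (U(Q) = Q/(-6) + 1/Q = Q*(-⅙) + 1/Q = -Q/6 + 1/Q = 1/Q - Q/6)
-134561 + U(-112) = -134561 + (1/(-112) - ⅙*(-112)) = -134561 + (-1/112 + 56/3) = -134561 + 6269/336 = -45206227/336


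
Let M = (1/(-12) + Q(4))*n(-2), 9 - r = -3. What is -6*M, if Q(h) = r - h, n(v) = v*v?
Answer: -190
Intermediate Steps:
r = 12 (r = 9 - 1*(-3) = 9 + 3 = 12)
n(v) = v²
Q(h) = 12 - h
M = 95/3 (M = (1/(-12) + (12 - 1*4))*(-2)² = (-1/12 + (12 - 4))*4 = (-1/12 + 8)*4 = (95/12)*4 = 95/3 ≈ 31.667)
-6*M = -6*95/3 = -190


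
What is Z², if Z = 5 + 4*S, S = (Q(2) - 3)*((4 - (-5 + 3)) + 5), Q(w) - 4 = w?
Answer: 18769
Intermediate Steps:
Q(w) = 4 + w
S = 33 (S = ((4 + 2) - 3)*((4 - (-5 + 3)) + 5) = (6 - 3)*((4 - 1*(-2)) + 5) = 3*((4 + 2) + 5) = 3*(6 + 5) = 3*11 = 33)
Z = 137 (Z = 5 + 4*33 = 5 + 132 = 137)
Z² = 137² = 18769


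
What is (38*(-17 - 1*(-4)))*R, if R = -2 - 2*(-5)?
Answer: -3952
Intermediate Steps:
R = 8 (R = -2 - 1*(-10) = -2 + 10 = 8)
(38*(-17 - 1*(-4)))*R = (38*(-17 - 1*(-4)))*8 = (38*(-17 + 4))*8 = (38*(-13))*8 = -494*8 = -3952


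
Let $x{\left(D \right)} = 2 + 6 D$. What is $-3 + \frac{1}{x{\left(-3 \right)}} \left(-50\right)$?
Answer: $\frac{1}{8} \approx 0.125$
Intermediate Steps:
$-3 + \frac{1}{x{\left(-3 \right)}} \left(-50\right) = -3 + \frac{1}{2 + 6 \left(-3\right)} \left(-50\right) = -3 + \frac{1}{2 - 18} \left(-50\right) = -3 + \frac{1}{-16} \left(-50\right) = -3 - - \frac{25}{8} = -3 + \frac{25}{8} = \frac{1}{8}$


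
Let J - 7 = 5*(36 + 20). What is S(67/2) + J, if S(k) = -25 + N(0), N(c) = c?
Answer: 262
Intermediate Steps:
S(k) = -25 (S(k) = -25 + 0 = -25)
J = 287 (J = 7 + 5*(36 + 20) = 7 + 5*56 = 7 + 280 = 287)
S(67/2) + J = -25 + 287 = 262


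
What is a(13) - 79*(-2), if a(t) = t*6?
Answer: 236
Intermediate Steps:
a(t) = 6*t
a(13) - 79*(-2) = 6*13 - 79*(-2) = 78 + 158 = 236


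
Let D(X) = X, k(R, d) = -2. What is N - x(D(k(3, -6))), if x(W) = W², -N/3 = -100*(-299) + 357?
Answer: -90775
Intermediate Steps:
N = -90771 (N = -3*(-100*(-299) + 357) = -3*(29900 + 357) = -3*30257 = -90771)
N - x(D(k(3, -6))) = -90771 - 1*(-2)² = -90771 - 1*4 = -90771 - 4 = -90775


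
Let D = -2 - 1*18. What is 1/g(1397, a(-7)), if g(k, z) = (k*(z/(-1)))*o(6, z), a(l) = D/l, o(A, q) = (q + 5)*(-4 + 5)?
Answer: -49/1536700 ≈ -3.1887e-5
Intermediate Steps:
o(A, q) = 5 + q (o(A, q) = (5 + q)*1 = 5 + q)
D = -20 (D = -2 - 18 = -20)
a(l) = -20/l
g(k, z) = -k*z*(5 + z) (g(k, z) = (k*(z/(-1)))*(5 + z) = (k*(z*(-1)))*(5 + z) = (k*(-z))*(5 + z) = (-k*z)*(5 + z) = -k*z*(5 + z))
1/g(1397, a(-7)) = 1/(-1*1397*(-20/(-7))*(5 - 20/(-7))) = 1/(-1*1397*(-20*(-⅐))*(5 - 20*(-⅐))) = 1/(-1*1397*20/7*(5 + 20/7)) = 1/(-1*1397*20/7*55/7) = 1/(-1536700/49) = -49/1536700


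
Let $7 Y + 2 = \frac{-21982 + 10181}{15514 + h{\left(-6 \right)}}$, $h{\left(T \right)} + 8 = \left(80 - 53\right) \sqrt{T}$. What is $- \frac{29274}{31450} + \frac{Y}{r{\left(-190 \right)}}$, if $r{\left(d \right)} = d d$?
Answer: $\frac{3 \left(- 78327558 \sqrt{6} + 44983372003 i\right)}{9349900 \left(- 15506 i + 27 \sqrt{6}\right)} \approx -0.93082 + 1.2848 \cdot 10^{-8} i$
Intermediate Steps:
$r{\left(d \right)} = d^{2}$
$h{\left(T \right)} = -8 + 27 \sqrt{T}$ ($h{\left(T \right)} = -8 + \left(80 - 53\right) \sqrt{T} = -8 + 27 \sqrt{T}$)
$Y = - \frac{2}{7} - \frac{11801}{7 \left(15506 + 27 i \sqrt{6}\right)}$ ($Y = - \frac{2}{7} + \frac{\left(-21982 + 10181\right) \frac{1}{15514 - \left(8 - 27 \sqrt{-6}\right)}}{7} = - \frac{2}{7} + \frac{\left(-11801\right) \frac{1}{15514 - \left(8 - 27 i \sqrt{6}\right)}}{7} = - \frac{2}{7} + \frac{\left(-11801\right) \frac{1}{15506 + 27 i \sqrt{6}}}{7} = - \frac{2}{7} - \frac{11801}{7 \left(15506 + 27 i \sqrt{6}\right)} \approx -0.39444 + 0.00046372 i$)
$- \frac{29274}{31450} + \frac{Y}{r{\left(-190 \right)}} = - \frac{29274}{31450} + \frac{\frac{9}{7} \frac{1}{- 15506 i + 27 \sqrt{6}} \left(- 6 \sqrt{6} + 4757 i\right)}{\left(-190\right)^{2}} = \left(-29274\right) \frac{1}{31450} + \frac{\frac{9}{7} \frac{1}{- 15506 i + 27 \sqrt{6}} \left(- 6 \sqrt{6} + 4757 i\right)}{36100} = - \frac{861}{925} + \frac{9 \left(- 6 \sqrt{6} + 4757 i\right)}{7 \left(- 15506 i + 27 \sqrt{6}\right)} \frac{1}{36100} = - \frac{861}{925} + \frac{9 \left(- 6 \sqrt{6} + 4757 i\right)}{252700 \left(- 15506 i + 27 \sqrt{6}\right)}$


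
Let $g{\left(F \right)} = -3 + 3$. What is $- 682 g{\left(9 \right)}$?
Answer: $0$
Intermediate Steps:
$g{\left(F \right)} = 0$
$- 682 g{\left(9 \right)} = \left(-682\right) 0 = 0$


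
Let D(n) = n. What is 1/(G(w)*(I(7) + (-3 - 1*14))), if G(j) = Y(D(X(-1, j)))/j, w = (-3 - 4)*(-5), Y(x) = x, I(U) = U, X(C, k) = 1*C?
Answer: 7/2 ≈ 3.5000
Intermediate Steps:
X(C, k) = C
w = 35 (w = -7*(-5) = 35)
G(j) = -1/j
1/(G(w)*(I(7) + (-3 - 1*14))) = 1/((-1/35)*(7 + (-3 - 1*14))) = 1/((-1*1/35)*(7 + (-3 - 14))) = 1/(-(7 - 17)/35) = 1/(-1/35*(-10)) = 1/(2/7) = 7/2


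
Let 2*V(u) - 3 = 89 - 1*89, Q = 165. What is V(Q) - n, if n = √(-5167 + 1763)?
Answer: 3/2 - 2*I*√851 ≈ 1.5 - 58.344*I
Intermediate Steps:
n = 2*I*√851 (n = √(-3404) = 2*I*√851 ≈ 58.344*I)
V(u) = 3/2 (V(u) = 3/2 + (89 - 1*89)/2 = 3/2 + (89 - 89)/2 = 3/2 + (½)*0 = 3/2 + 0 = 3/2)
V(Q) - n = 3/2 - 2*I*√851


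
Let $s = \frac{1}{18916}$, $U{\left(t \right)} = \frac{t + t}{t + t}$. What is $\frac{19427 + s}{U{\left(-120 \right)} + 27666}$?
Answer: $\frac{367481133}{523348972} \approx 0.70217$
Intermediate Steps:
$U{\left(t \right)} = 1$ ($U{\left(t \right)} = \frac{2 t}{2 t} = 2 t \frac{1}{2 t} = 1$)
$s = \frac{1}{18916} \approx 5.2865 \cdot 10^{-5}$
$\frac{19427 + s}{U{\left(-120 \right)} + 27666} = \frac{19427 + \frac{1}{18916}}{1 + 27666} = \frac{367481133}{18916 \cdot 27667} = \frac{367481133}{18916} \cdot \frac{1}{27667} = \frac{367481133}{523348972}$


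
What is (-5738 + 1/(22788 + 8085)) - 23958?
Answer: -916804607/30873 ≈ -29696.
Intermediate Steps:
(-5738 + 1/(22788 + 8085)) - 23958 = (-5738 + 1/30873) - 23958 = -177149273/30873 - 23958 = -916804607/30873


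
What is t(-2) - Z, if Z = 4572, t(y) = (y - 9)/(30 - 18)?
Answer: -54875/12 ≈ -4572.9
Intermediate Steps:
t(y) = -¾ + y/12 (t(y) = (-9 + y)/12 = (-9 + y)*(1/12) = -¾ + y/12)
t(-2) - Z = (-¾ + (1/12)*(-2)) - 1*4572 = (-¾ - ⅙) - 4572 = -11/12 - 4572 = -54875/12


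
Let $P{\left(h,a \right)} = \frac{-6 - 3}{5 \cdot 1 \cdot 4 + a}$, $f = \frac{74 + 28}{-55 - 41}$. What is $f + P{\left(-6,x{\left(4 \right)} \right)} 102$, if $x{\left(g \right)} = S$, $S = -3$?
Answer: $- \frac{881}{16} \approx -55.063$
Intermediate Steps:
$x{\left(g \right)} = -3$
$f = - \frac{17}{16}$ ($f = \frac{102}{-96} = 102 \left(- \frac{1}{96}\right) = - \frac{17}{16} \approx -1.0625$)
$P{\left(h,a \right)} = - \frac{9}{20 + a}$ ($P{\left(h,a \right)} = - \frac{9}{5 \cdot 4 + a} = - \frac{9}{20 + a}$)
$f + P{\left(-6,x{\left(4 \right)} \right)} 102 = - \frac{17}{16} + - \frac{9}{20 - 3} \cdot 102 = - \frac{17}{16} + - \frac{9}{17} \cdot 102 = - \frac{17}{16} + \left(-9\right) \frac{1}{17} \cdot 102 = - \frac{17}{16} - 54 = - \frac{881}{16}$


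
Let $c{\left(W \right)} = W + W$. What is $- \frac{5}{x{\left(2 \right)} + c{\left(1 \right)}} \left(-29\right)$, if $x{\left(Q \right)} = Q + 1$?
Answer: $29$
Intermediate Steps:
$x{\left(Q \right)} = 1 + Q$
$c{\left(W \right)} = 2 W$
$- \frac{5}{x{\left(2 \right)} + c{\left(1 \right)}} \left(-29\right) = - \frac{5}{\left(1 + 2\right) + 2 \cdot 1} \left(-29\right) = - \frac{5}{3 + 2} \left(-29\right) = - \frac{5}{5} \left(-29\right) = \left(-5\right) \frac{1}{5} \left(-29\right) = \left(-1\right) \left(-29\right) = 29$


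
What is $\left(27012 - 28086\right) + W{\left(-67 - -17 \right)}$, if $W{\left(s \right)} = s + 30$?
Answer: $-1094$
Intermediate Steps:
$W{\left(s \right)} = 30 + s$
$\left(27012 - 28086\right) + W{\left(-67 - -17 \right)} = \left(27012 - 28086\right) + \left(30 - 50\right) = -1074 + \left(30 + \left(-67 + 17\right)\right) = -1074 + \left(30 - 50\right) = -1074 - 20 = -1094$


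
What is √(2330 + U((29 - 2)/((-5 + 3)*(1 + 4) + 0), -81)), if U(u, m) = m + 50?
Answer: 11*√19 ≈ 47.948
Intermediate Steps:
U(u, m) = 50 + m
√(2330 + U((29 - 2)/((-5 + 3)*(1 + 4) + 0), -81)) = √(2330 + (50 - 81)) = √(2330 - 31) = √2299 = 11*√19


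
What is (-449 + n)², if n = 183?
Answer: 70756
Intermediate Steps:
(-449 + n)² = (-449 + 183)² = (-266)² = 70756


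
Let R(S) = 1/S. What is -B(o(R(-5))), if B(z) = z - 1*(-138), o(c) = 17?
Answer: -155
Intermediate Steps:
R(S) = 1/S
B(z) = 138 + z (B(z) = z + 138 = 138 + z)
-B(o(R(-5))) = -(138 + 17) = -1*155 = -155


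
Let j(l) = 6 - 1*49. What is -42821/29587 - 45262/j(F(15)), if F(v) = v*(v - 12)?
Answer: 1337325491/1272241 ≈ 1051.2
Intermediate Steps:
F(v) = v*(-12 + v)
j(l) = -43 (j(l) = 6 - 49 = -43)
-42821/29587 - 45262/j(F(15)) = -42821/29587 - 45262/(-43) = -42821*1/29587 - 45262*(-1/43) = -42821/29587 + 45262/43 = 1337325491/1272241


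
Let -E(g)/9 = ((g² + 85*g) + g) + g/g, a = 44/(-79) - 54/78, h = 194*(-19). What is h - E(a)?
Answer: -4883277866/1054729 ≈ -4629.9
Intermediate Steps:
h = -3686
a = -1283/1027 (a = 44*(-1/79) - 54*1/78 = -44/79 - 9/13 = -1283/1027 ≈ -1.2493)
E(g) = -9 - 774*g - 9*g² (E(g) = -9*(((g² + 85*g) + g) + g/g) = -9*((g² + 86*g) + 1) = -9*(1 + g² + 86*g) = -9 - 774*g - 9*g²)
h - E(a) = -3686 - (-9 - 774*(-1283/1027) - 9*(-1283/1027)²) = -3686 - (-9 + 993042/1027 - 9*1646089/1054729) = -3686 - (-9 + 993042/1027 - 14814801/1054729) = -3686 - 1*995546772/1054729 = -3686 - 995546772/1054729 = -4883277866/1054729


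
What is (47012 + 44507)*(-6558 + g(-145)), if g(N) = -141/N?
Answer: -87013428111/145 ≈ -6.0009e+8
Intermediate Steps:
(47012 + 44507)*(-6558 + g(-145)) = (47012 + 44507)*(-6558 - 141/(-145)) = 91519*(-6558 - 141*(-1/145)) = 91519*(-6558 + 141/145) = 91519*(-950769/145) = -87013428111/145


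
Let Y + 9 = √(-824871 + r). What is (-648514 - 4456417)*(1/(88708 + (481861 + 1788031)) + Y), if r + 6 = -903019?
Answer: 108364407204469/2358600 - 10209862*I*√431974 ≈ 4.5944e+7 - 6.7104e+9*I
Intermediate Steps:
r = -903025 (r = -6 - 903019 = -903025)
Y = -9 + 2*I*√431974 (Y = -9 + √(-824871 - 903025) = -9 + √(-1727896) = -9 + 2*I*√431974 ≈ -9.0 + 1314.5*I)
(-648514 - 4456417)*(1/(88708 + (481861 + 1788031)) + Y) = (-648514 - 4456417)*(1/(88708 + (481861 + 1788031)) + (-9 + 2*I*√431974)) = -5104931*(1/(88708 + 2269892) + (-9 + 2*I*√431974)) = -5104931*(1/2358600 + (-9 + 2*I*√431974)) = -5104931*(-21227399/2358600 + 2*I*√431974) = 108364407204469/2358600 - 10209862*I*√431974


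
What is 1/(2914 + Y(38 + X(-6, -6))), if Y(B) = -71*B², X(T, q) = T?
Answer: -1/69790 ≈ -1.4329e-5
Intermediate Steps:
1/(2914 + Y(38 + X(-6, -6))) = 1/(2914 - 71*(38 - 6)²) = 1/(2914 - 71*32²) = 1/(2914 - 71*1024) = 1/(2914 - 72704) = 1/(-69790) = -1/69790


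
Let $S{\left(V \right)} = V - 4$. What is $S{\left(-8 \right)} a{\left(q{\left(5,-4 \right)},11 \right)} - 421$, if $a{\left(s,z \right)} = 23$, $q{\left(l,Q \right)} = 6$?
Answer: $-697$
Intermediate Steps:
$S{\left(V \right)} = -4 + V$ ($S{\left(V \right)} = V - 4 = -4 + V$)
$S{\left(-8 \right)} a{\left(q{\left(5,-4 \right)},11 \right)} - 421 = \left(-4 - 8\right) 23 - 421 = \left(-12\right) 23 - 421 = -276 - 421 = -697$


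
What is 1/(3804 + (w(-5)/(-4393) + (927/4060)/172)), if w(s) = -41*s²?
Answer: 3067719760/11670325817351 ≈ 0.00026286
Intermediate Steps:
1/(3804 + (w(-5)/(-4393) + (927/4060)/172)) = 1/(3804 + (-41*(-5)²/(-4393) + (927/4060)/172)) = 1/(3804 + (-41*25*(-1/4393) + (927*(1/4060))*(1/172))) = 1/(3804 + (-1025*(-1/4393) + (927/4060)*(1/172))) = 1/(3804 + (1025/4393 + 927/698320)) = 1/(3804 + 719850311/3067719760) = 1/(11670325817351/3067719760) = 3067719760/11670325817351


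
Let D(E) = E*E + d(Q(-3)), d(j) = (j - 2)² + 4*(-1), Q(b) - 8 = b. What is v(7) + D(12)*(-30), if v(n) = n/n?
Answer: -4469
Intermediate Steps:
Q(b) = 8 + b
d(j) = -4 + (-2 + j)² (d(j) = (-2 + j)² - 4 = -4 + (-2 + j)²)
v(n) = 1
D(E) = 5 + E² (D(E) = E*E + (8 - 3)*(-4 + (8 - 3)) = E² + 5*(-4 + 5) = E² + 5*1 = E² + 5 = 5 + E²)
v(7) + D(12)*(-30) = 1 + (5 + 12²)*(-30) = 1 + (5 + 144)*(-30) = 1 + 149*(-30) = 1 - 4470 = -4469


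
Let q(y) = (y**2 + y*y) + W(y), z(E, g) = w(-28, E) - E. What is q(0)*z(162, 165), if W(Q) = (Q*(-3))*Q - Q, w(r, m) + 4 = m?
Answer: 0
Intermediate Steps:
w(r, m) = -4 + m
W(Q) = -Q - 3*Q**2 (W(Q) = (-3*Q)*Q - Q = -3*Q**2 - Q = -Q - 3*Q**2)
z(E, g) = -4 (z(E, g) = (-4 + E) - E = -4)
q(y) = 2*y**2 - y*(1 + 3*y) (q(y) = (y**2 + y*y) - y*(1 + 3*y) = (y**2 + y**2) - y*(1 + 3*y) = 2*y**2 - y*(1 + 3*y))
q(0)*z(162, 165) = (0*(-1 - 1*0))*(-4) = (0*(-1 + 0))*(-4) = (0*(-1))*(-4) = 0*(-4) = 0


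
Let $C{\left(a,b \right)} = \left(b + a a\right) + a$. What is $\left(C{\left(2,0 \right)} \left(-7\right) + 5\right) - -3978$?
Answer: $3941$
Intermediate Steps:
$C{\left(a,b \right)} = a + b + a^{2}$ ($C{\left(a,b \right)} = \left(b + a^{2}\right) + a = a + b + a^{2}$)
$\left(C{\left(2,0 \right)} \left(-7\right) + 5\right) - -3978 = \left(\left(2 + 0 + 2^{2}\right) \left(-7\right) + 5\right) - -3978 = \left(\left(2 + 0 + 4\right) \left(-7\right) + 5\right) + 3978 = \left(6 \left(-7\right) + 5\right) + 3978 = \left(-42 + 5\right) + 3978 = -37 + 3978 = 3941$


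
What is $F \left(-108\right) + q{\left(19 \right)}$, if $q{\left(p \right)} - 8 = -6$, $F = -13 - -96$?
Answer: $-8962$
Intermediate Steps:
$F = 83$ ($F = -13 + 96 = 83$)
$q{\left(p \right)} = 2$ ($q{\left(p \right)} = 8 - 6 = 2$)
$F \left(-108\right) + q{\left(19 \right)} = 83 \left(-108\right) + 2 = -8964 + 2 = -8962$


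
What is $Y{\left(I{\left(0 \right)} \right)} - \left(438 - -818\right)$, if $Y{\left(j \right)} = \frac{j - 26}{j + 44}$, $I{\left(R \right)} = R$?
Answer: $- \frac{27645}{22} \approx -1256.6$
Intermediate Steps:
$Y{\left(j \right)} = \frac{-26 + j}{44 + j}$
$Y{\left(I{\left(0 \right)} \right)} - \left(438 - -818\right) = \frac{-26 + 0}{44 + 0} - \left(438 - -818\right) = \frac{1}{44} \left(-26\right) - \left(438 + 818\right) = \frac{1}{44} \left(-26\right) - 1256 = - \frac{13}{22} - 1256 = - \frac{27645}{22}$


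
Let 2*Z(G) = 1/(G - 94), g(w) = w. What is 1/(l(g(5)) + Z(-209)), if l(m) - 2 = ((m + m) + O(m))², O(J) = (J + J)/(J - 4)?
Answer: 606/243611 ≈ 0.0024876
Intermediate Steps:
O(J) = 2*J/(-4 + J) (O(J) = (2*J)/(-4 + J) = 2*J/(-4 + J))
Z(G) = 1/(2*(-94 + G)) (Z(G) = 1/(2*(G - 94)) = 1/(2*(-94 + G)))
l(m) = 2 + (2*m + 2*m/(-4 + m))² (l(m) = 2 + ((m + m) + 2*m/(-4 + m))² = 2 + (2*m + 2*m/(-4 + m))²)
1/(l(g(5)) + Z(-209)) = 1/((2 + 4*5²*(-3 + 5)²/(-4 + 5)²) + 1/(2*(-94 - 209))) = 1/((2 + 4*25*2²/1²) + (½)/(-303)) = 1/((2 + 4*25*1*4) + (½)*(-1/303)) = 1/((2 + 400) - 1/606) = 1/(402 - 1/606) = 1/(243611/606) = 606/243611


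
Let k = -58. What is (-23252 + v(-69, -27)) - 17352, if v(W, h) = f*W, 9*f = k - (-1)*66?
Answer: -121996/3 ≈ -40665.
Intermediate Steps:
f = 8/9 (f = (-58 - (-1)*66)/9 = (-58 - 1*(-66))/9 = (-58 + 66)/9 = (⅑)*8 = 8/9 ≈ 0.88889)
v(W, h) = 8*W/9
(-23252 + v(-69, -27)) - 17352 = (-23252 + (8/9)*(-69)) - 17352 = (-23252 - 184/3) - 17352 = -69940/3 - 17352 = -121996/3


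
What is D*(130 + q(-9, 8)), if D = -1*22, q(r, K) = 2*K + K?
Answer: -3388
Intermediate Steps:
q(r, K) = 3*K
D = -22
D*(130 + q(-9, 8)) = -22*(130 + 3*8) = -22*(130 + 24) = -22*154 = -3388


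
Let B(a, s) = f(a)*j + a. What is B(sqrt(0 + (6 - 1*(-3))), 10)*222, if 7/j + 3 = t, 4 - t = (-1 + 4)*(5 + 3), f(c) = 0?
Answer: 666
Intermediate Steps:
t = -20 (t = 4 - (-1 + 4)*(5 + 3) = 4 - 3*8 = 4 - 1*24 = 4 - 24 = -20)
j = -7/23 (j = 7/(-3 - 20) = 7/(-23) = 7*(-1/23) = -7/23 ≈ -0.30435)
B(a, s) = a (B(a, s) = 0*(-7/23) + a = 0 + a = a)
B(sqrt(0 + (6 - 1*(-3))), 10)*222 = sqrt(0 + (6 - 1*(-3)))*222 = sqrt(0 + (6 + 3))*222 = sqrt(0 + 9)*222 = sqrt(9)*222 = 3*222 = 666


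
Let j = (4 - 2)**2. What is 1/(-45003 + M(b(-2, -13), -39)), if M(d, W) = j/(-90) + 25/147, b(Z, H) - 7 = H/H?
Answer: -2205/99231338 ≈ -2.2221e-5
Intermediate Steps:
b(Z, H) = 8 (b(Z, H) = 7 + H/H = 7 + 1 = 8)
j = 4 (j = 2**2 = 4)
M(d, W) = 277/2205 (M(d, W) = 4/(-90) + 25/147 = 4*(-1/90) + 25*(1/147) = -2/45 + 25/147 = 277/2205)
1/(-45003 + M(b(-2, -13), -39)) = 1/(-45003 + 277/2205) = 1/(-99231338/2205) = -2205/99231338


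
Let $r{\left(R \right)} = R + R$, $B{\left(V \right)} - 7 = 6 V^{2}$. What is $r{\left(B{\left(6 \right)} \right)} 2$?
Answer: $892$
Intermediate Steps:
$B{\left(V \right)} = 7 + 6 V^{2}$
$r{\left(R \right)} = 2 R$
$r{\left(B{\left(6 \right)} \right)} 2 = 2 \left(7 + 6 \cdot 6^{2}\right) 2 = 2 \left(7 + 6 \cdot 36\right) 2 = 2 \left(7 + 216\right) 2 = 2 \cdot 223 \cdot 2 = 446 \cdot 2 = 892$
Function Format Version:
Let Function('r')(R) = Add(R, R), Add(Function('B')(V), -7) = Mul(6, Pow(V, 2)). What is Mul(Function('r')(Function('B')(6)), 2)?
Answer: 892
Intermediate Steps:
Function('B')(V) = Add(7, Mul(6, Pow(V, 2)))
Function('r')(R) = Mul(2, R)
Mul(Function('r')(Function('B')(6)), 2) = Mul(Mul(2, Add(7, Mul(6, Pow(6, 2)))), 2) = Mul(Mul(2, Add(7, Mul(6, 36))), 2) = Mul(Mul(2, Add(7, 216)), 2) = Mul(Mul(2, 223), 2) = Mul(446, 2) = 892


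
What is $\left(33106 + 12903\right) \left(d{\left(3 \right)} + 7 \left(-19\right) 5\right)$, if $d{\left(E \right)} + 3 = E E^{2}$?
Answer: $-29491769$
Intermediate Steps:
$d{\left(E \right)} = -3 + E^{3}$ ($d{\left(E \right)} = -3 + E E^{2} = -3 + E^{3}$)
$\left(33106 + 12903\right) \left(d{\left(3 \right)} + 7 \left(-19\right) 5\right) = \left(33106 + 12903\right) \left(\left(-3 + 3^{3}\right) + 7 \left(-19\right) 5\right) = 46009 \left(\left(-3 + 27\right) - 665\right) = 46009 \left(24 - 665\right) = 46009 \left(-641\right) = -29491769$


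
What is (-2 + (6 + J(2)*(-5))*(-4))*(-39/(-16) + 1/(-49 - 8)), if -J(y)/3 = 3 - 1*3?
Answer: -28691/456 ≈ -62.919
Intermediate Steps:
J(y) = 0 (J(y) = -3*(3 - 1*3) = -3*(3 - 3) = -3*0 = 0)
(-2 + (6 + J(2)*(-5))*(-4))*(-39/(-16) + 1/(-49 - 8)) = (-2 + (6 + 0*(-5))*(-4))*(-39/(-16) + 1/(-49 - 8)) = (-2 + (6 + 0)*(-4))*(-39*(-1/16) + 1/(-57)) = (-2 + 6*(-4))*(39/16 - 1/57) = (-2 - 24)*(2207/912) = -26*2207/912 = -28691/456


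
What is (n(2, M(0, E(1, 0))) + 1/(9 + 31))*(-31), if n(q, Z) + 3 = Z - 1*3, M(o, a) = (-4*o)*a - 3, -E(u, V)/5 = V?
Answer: 11129/40 ≈ 278.23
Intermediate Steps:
E(u, V) = -5*V
M(o, a) = -3 - 4*a*o (M(o, a) = -4*a*o - 3 = -3 - 4*a*o)
n(q, Z) = -6 + Z (n(q, Z) = -3 + (Z - 1*3) = -3 + (Z - 3) = -3 + (-3 + Z) = -6 + Z)
(n(2, M(0, E(1, 0))) + 1/(9 + 31))*(-31) = ((-6 + (-3 - 4*(-5*0)*0)) + 1/(9 + 31))*(-31) = ((-6 + (-3 - 4*0*0)) + 1/40)*(-31) = ((-6 + (-3 + 0)) + 1/40)*(-31) = ((-6 - 3) + 1/40)*(-31) = (-9 + 1/40)*(-31) = -359/40*(-31) = 11129/40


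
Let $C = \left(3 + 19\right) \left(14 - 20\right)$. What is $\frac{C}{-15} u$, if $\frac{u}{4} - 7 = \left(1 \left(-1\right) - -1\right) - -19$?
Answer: $\frac{4576}{5} \approx 915.2$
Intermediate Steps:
$C = -132$ ($C = 22 \left(-6\right) = -132$)
$u = 104$ ($u = 28 + 4 \left(\left(1 \left(-1\right) - -1\right) - -19\right) = 28 + 4 \left(\left(-1 + 1\right) + 19\right) = 28 + 4 \left(0 + 19\right) = 28 + 4 \cdot 19 = 28 + 76 = 104$)
$\frac{C}{-15} u = \frac{1}{-15} \left(-132\right) 104 = \left(- \frac{1}{15}\right) \left(-132\right) 104 = \frac{44}{5} \cdot 104 = \frac{4576}{5}$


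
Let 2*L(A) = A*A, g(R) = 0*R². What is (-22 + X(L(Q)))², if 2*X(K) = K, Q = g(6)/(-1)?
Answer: 484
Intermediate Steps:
g(R) = 0
Q = 0 (Q = 0/(-1) = 0*(-1) = 0)
L(A) = A²/2 (L(A) = (A*A)/2 = A²/2)
X(K) = K/2
(-22 + X(L(Q)))² = (-22 + ((½)*0²)/2)² = (-22 + ((½)*0)/2)² = (-22 + (½)*0)² = (-22 + 0)² = (-22)² = 484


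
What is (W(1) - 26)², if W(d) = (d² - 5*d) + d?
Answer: 841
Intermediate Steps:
W(d) = d² - 4*d
(W(1) - 26)² = (1*(-4 + 1) - 26)² = (1*(-3) - 26)² = (-3 - 26)² = (-29)² = 841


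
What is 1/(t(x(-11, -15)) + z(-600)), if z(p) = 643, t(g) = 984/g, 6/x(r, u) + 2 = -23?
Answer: -1/3457 ≈ -0.00028927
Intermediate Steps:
x(r, u) = -6/25 (x(r, u) = 6/(-2 - 23) = 6/(-25) = 6*(-1/25) = -6/25)
1/(t(x(-11, -15)) + z(-600)) = 1/(984/(-6/25) + 643) = 1/(984*(-25/6) + 643) = 1/(-4100 + 643) = 1/(-3457) = -1/3457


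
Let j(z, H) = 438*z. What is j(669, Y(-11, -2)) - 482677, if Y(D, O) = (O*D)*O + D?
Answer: -189655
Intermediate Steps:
Y(D, O) = D + D*O² (Y(D, O) = (D*O)*O + D = D*O² + D = D + D*O²)
j(669, Y(-11, -2)) - 482677 = 438*669 - 482677 = 293022 - 482677 = -189655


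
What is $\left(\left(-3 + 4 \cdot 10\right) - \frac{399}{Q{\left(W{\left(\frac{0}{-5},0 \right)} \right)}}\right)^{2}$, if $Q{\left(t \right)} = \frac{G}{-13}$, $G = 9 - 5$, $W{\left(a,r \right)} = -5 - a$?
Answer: $\frac{28462225}{16} \approx 1.7789 \cdot 10^{6}$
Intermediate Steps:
$G = 4$ ($G = 9 - 5 = 4$)
$Q{\left(t \right)} = - \frac{4}{13}$ ($Q{\left(t \right)} = \frac{4}{-13} = 4 \left(- \frac{1}{13}\right) = - \frac{4}{13}$)
$\left(\left(-3 + 4 \cdot 10\right) - \frac{399}{Q{\left(W{\left(\frac{0}{-5},0 \right)} \right)}}\right)^{2} = \left(\left(-3 + 4 \cdot 10\right) - \frac{399}{- \frac{4}{13}}\right)^{2} = \left(\left(-3 + 40\right) - - \frac{5187}{4}\right)^{2} = \left(37 + \frac{5187}{4}\right)^{2} = \left(\frac{5335}{4}\right)^{2} = \frac{28462225}{16}$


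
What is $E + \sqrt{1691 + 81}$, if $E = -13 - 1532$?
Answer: $-1545 + 2 \sqrt{443} \approx -1502.9$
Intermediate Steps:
$E = -1545$
$E + \sqrt{1691 + 81} = -1545 + \sqrt{1691 + 81} = -1545 + \sqrt{1772} = -1545 + 2 \sqrt{443}$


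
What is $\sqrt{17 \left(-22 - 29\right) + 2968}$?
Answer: $\sqrt{2101} \approx 45.837$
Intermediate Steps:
$\sqrt{17 \left(-22 - 29\right) + 2968} = \sqrt{17 \left(-51\right) + 2968} = \sqrt{-867 + 2968} = \sqrt{2101}$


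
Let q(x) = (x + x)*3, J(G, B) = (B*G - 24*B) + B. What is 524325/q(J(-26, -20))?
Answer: 34955/392 ≈ 89.171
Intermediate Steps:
J(G, B) = -23*B + B*G (J(G, B) = (-24*B + B*G) + B = -23*B + B*G)
q(x) = 6*x (q(x) = (2*x)*3 = 6*x)
524325/q(J(-26, -20)) = 524325/((6*(-20*(-23 - 26)))) = 524325/((6*(-20*(-49)))) = 524325/((6*980)) = 524325/5880 = 524325*(1/5880) = 34955/392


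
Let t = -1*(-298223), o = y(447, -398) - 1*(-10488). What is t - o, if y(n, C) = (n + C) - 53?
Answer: 287739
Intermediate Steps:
y(n, C) = -53 + C + n (y(n, C) = (C + n) - 53 = -53 + C + n)
o = 10484 (o = (-53 - 398 + 447) - 1*(-10488) = -4 + 10488 = 10484)
t = 298223
t - o = 298223 - 1*10484 = 298223 - 10484 = 287739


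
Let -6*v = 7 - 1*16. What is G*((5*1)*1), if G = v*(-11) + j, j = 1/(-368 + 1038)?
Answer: -5527/67 ≈ -82.493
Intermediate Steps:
v = 3/2 (v = -(7 - 1*16)/6 = -(7 - 16)/6 = -1/6*(-9) = 3/2 ≈ 1.5000)
j = 1/670 ≈ 0.0014925
G = -5527/335 (G = (3/2)*(-11) + 1/670 = -33/2 + 1/670 = -5527/335 ≈ -16.499)
G*((5*1)*1) = -5527*5*1/335 = -5527/67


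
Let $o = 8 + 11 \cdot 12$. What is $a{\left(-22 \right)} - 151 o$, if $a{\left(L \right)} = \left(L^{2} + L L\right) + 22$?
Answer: $-20150$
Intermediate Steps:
$a{\left(L \right)} = 22 + 2 L^{2}$ ($a{\left(L \right)} = \left(L^{2} + L^{2}\right) + 22 = 2 L^{2} + 22 = 22 + 2 L^{2}$)
$o = 140$ ($o = 8 + 132 = 140$)
$a{\left(-22 \right)} - 151 o = \left(22 + 2 \left(-22\right)^{2}\right) - 21140 = \left(22 + 2 \cdot 484\right) - 21140 = \left(22 + 968\right) - 21140 = 990 - 21140 = -20150$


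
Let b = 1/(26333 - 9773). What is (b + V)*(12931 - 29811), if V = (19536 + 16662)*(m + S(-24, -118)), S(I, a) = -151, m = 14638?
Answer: -1832338992512371/207 ≈ -8.8519e+12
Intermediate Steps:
b = 1/16560 ≈ 6.0386e-5
V = 524400426 (V = (19536 + 16662)*(14638 - 151) = 36198*14487 = 524400426)
(b + V)*(12931 - 29811) = (1/16560 + 524400426)*(12931 - 29811) = (8684071054561/16560)*(-16880) = -1832338992512371/207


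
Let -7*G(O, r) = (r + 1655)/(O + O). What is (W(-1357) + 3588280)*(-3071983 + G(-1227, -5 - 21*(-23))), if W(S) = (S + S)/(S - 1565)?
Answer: -13173729660032382977/1195098 ≈ -1.1023e+13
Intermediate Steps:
W(S) = 2*S/(-1565 + S) (W(S) = (2*S)/(-1565 + S) = 2*S/(-1565 + S))
G(O, r) = -(1655 + r)/(14*O) (G(O, r) = -(r + 1655)/(7*(O + O)) = -(1655 + r)/(7*(2*O)) = -(1655 + r)*1/(2*O)/7 = -(1655 + r)/(14*O))
(W(-1357) + 3588280)*(-3071983 + G(-1227, -5 - 21*(-23))) = (2*(-1357)/(-1565 - 1357) + 3588280)*(-3071983 + (1/14)*(-1655 - (-5 - 21*(-23)))/(-1227)) = (2*(-1357)/(-2922) + 3588280)*(-3071983 + (1/14)*(-1/1227)*(-1655 - (-5 + 483))) = (2*(-1357)*(-1/2922) + 3588280)*(-3071983 + (1/14)*(-1/1227)*(-1655 - 1*478)) = (1357/1461 + 3588280)*(-3071983 + (1/14)*(-1/1227)*(-1655 - 478)) = 5242478437*(-3071983 + (1/14)*(-1/1227)*(-2133))/1461 = 5242478437*(-3071983 + 711/5726)/1461 = (5242478437/1461)*(-17590173947/5726) = -13173729660032382977/1195098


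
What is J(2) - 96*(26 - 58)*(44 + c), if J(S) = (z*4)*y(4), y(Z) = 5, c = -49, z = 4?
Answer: -15280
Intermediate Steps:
J(S) = 80 (J(S) = (4*4)*5 = 16*5 = 80)
J(2) - 96*(26 - 58)*(44 + c) = 80 - 96*(26 - 58)*(44 - 49) = 80 - (-3072)*(-5) = 80 - 96*160 = 80 - 15360 = -15280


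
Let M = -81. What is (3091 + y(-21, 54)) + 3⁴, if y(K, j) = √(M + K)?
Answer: 3172 + I*√102 ≈ 3172.0 + 10.1*I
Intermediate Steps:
y(K, j) = √(-81 + K)
(3091 + y(-21, 54)) + 3⁴ = (3091 + √(-81 - 21)) + 3⁴ = (3091 + √(-102)) + 81 = (3091 + I*√102) + 81 = 3172 + I*√102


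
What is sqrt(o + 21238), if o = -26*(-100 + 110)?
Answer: sqrt(20978) ≈ 144.84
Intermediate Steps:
o = -260 (o = -26*10 = -260)
sqrt(o + 21238) = sqrt(-260 + 21238) = sqrt(20978)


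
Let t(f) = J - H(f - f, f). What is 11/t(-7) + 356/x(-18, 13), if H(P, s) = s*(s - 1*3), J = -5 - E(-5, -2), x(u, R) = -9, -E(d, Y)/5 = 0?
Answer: -8933/225 ≈ -39.702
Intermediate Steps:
E(d, Y) = 0 (E(d, Y) = -5*0 = 0)
J = -5 (J = -5 - 1*0 = -5 + 0 = -5)
H(P, s) = s*(-3 + s) (H(P, s) = s*(s - 3) = s*(-3 + s))
t(f) = -5 - f*(-3 + f)
11/t(-7) + 356/x(-18, 13) = 11/(-5 - 1*(-7)*(-3 - 7)) + 356/(-9) = 11/(-5 - 1*(-7)*(-10)) + 356*(-⅑) = 11/(-5 - 70) - 356/9 = 11/(-75) - 356/9 = 11*(-1/75) - 356/9 = -11/75 - 356/9 = -8933/225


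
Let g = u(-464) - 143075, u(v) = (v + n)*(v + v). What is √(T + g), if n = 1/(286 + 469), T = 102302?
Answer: √222205874835/755 ≈ 624.35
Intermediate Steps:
n = 1/755 ≈ 0.0013245
u(v) = 2*v*(1/755 + v) (u(v) = (v + 1/755)*(v + v) = (1/755 + v)*(2*v) = 2*v*(1/755 + v))
g = 217074407/755 (g = (2/755)*(-464)*(1 + 755*(-464)) - 143075 = (2/755)*(-464)*(1 - 350320) - 143075 = (2/755)*(-464)*(-350319) - 143075 = 325096032/755 - 143075 = 217074407/755 ≈ 2.8752e+5)
√(T + g) = √(102302 + 217074407/755) = √(294312417/755) = √222205874835/755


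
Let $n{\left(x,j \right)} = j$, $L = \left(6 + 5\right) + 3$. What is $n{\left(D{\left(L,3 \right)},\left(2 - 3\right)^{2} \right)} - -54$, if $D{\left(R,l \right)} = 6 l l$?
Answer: $55$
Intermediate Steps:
$L = 14$ ($L = 11 + 3 = 14$)
$D{\left(R,l \right)} = 6 l^{2}$
$n{\left(D{\left(L,3 \right)},\left(2 - 3\right)^{2} \right)} - -54 = \left(2 - 3\right)^{2} - -54 = \left(-1\right)^{2} + 54 = 1 + 54 = 55$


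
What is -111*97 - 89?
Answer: -10856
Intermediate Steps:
-111*97 - 89 = -10767 - 89 = -10856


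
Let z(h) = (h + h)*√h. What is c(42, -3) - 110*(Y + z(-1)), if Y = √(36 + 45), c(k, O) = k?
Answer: -948 + 220*I ≈ -948.0 + 220.0*I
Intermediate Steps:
z(h) = 2*h^(3/2) (z(h) = (2*h)*√h = 2*h^(3/2))
Y = 9 (Y = √81 = 9)
c(42, -3) - 110*(Y + z(-1)) = 42 - 110*(9 + 2*(-1)^(3/2)) = 42 - 110*(9 + 2*(-I)) = 42 - 110*(9 - 2*I) = 42 + (-990 + 220*I) = -948 + 220*I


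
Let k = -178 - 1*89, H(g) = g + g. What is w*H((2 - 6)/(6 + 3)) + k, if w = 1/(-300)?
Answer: -180223/675 ≈ -267.00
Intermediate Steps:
H(g) = 2*g
k = -267 (k = -178 - 89 = -267)
w = -1/300 ≈ -0.0033333
w*H((2 - 6)/(6 + 3)) + k = -(2 - 6)/(6 + 3)/150 - 267 = -(-4/9)/150 - 267 = -(-4*1/9)/150 - 267 = -(-4)/(150*9) - 267 = -1/300*(-8/9) - 267 = 2/675 - 267 = -180223/675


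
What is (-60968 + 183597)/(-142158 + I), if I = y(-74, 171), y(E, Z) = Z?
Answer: -122629/141987 ≈ -0.86366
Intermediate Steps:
I = 171
(-60968 + 183597)/(-142158 + I) = (-60968 + 183597)/(-142158 + 171) = 122629/(-141987) = 122629*(-1/141987) = -122629/141987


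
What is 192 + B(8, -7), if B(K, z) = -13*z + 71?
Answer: 354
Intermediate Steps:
B(K, z) = 71 - 13*z
192 + B(8, -7) = 192 + (71 - 13*(-7)) = 192 + (71 + 91) = 192 + 162 = 354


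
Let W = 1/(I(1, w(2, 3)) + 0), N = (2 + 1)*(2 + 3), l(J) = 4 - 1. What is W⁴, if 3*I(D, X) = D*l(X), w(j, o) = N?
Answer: 1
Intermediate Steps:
l(J) = 3
N = 15 (N = 3*5 = 15)
w(j, o) = 15
I(D, X) = D (I(D, X) = (D*3)/3 = (3*D)/3 = D)
W = 1 (W = 1/(1 + 0) = 1/1 = 1)
W⁴ = 1⁴ = 1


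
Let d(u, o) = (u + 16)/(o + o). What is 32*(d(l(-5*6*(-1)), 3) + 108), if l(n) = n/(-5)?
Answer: 10528/3 ≈ 3509.3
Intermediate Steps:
l(n) = -n/5 (l(n) = n*(-1/5) = -n/5)
d(u, o) = (16 + u)/(2*o) (d(u, o) = (16 + u)/((2*o)) = (16 + u)*(1/(2*o)) = (16 + u)/(2*o))
32*(d(l(-5*6*(-1)), 3) + 108) = 32*((1/2)*(16 - (-5*6)*(-1)/5)/3 + 108) = 32*((1/2)*(1/3)*(16 - (-6)*(-1)) + 108) = 32*((1/2)*(1/3)*(16 - 1/5*30) + 108) = 32*((1/2)*(1/3)*(16 - 6) + 108) = 32*((1/2)*(1/3)*10 + 108) = 32*(5/3 + 108) = 32*(329/3) = 10528/3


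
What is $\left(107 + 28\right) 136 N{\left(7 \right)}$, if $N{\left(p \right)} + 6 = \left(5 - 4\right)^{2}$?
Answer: $-91800$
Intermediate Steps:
$N{\left(p \right)} = -5$ ($N{\left(p \right)} = -6 + \left(5 - 4\right)^{2} = -6 + 1^{2} = -6 + 1 = -5$)
$\left(107 + 28\right) 136 N{\left(7 \right)} = \left(107 + 28\right) 136 \left(-5\right) = 135 \cdot 136 \left(-5\right) = 18360 \left(-5\right) = -91800$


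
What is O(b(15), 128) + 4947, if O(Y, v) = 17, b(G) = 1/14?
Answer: 4964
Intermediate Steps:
b(G) = 1/14
O(b(15), 128) + 4947 = 17 + 4947 = 4964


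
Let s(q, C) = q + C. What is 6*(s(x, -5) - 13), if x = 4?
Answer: -84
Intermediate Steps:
s(q, C) = C + q
6*(s(x, -5) - 13) = 6*((-5 + 4) - 13) = 6*(-1 - 13) = 6*(-14) = -84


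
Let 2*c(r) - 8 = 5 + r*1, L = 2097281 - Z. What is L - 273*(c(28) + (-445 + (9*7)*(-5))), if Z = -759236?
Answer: 6116801/2 ≈ 3.0584e+6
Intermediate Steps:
L = 2856517 (L = 2097281 - 1*(-759236) = 2097281 + 759236 = 2856517)
c(r) = 13/2 + r/2 (c(r) = 4 + (5 + r*1)/2 = 4 + (5 + r)/2 = 4 + (5/2 + r/2) = 13/2 + r/2)
L - 273*(c(28) + (-445 + (9*7)*(-5))) = 2856517 - 273*((13/2 + (1/2)*28) + (-445 + (9*7)*(-5))) = 2856517 - 273*((13/2 + 14) + (-445 + 63*(-5))) = 2856517 - 273*(41/2 + (-445 - 315)) = 2856517 - 273*(41/2 - 760) = 2856517 - 273*(-1479/2) = 2856517 + 403767/2 = 6116801/2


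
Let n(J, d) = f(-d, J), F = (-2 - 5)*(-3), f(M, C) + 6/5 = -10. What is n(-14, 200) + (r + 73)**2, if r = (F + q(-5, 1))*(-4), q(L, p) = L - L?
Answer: 549/5 ≈ 109.80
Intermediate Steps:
q(L, p) = 0
f(M, C) = -56/5 (f(M, C) = -6/5 - 10 = -56/5)
F = 21 (F = -7*(-3) = 21)
n(J, d) = -56/5
r = -84 (r = (21 + 0)*(-4) = 21*(-4) = -84)
n(-14, 200) + (r + 73)**2 = -56/5 + (-84 + 73)**2 = -56/5 + (-11)**2 = -56/5 + 121 = 549/5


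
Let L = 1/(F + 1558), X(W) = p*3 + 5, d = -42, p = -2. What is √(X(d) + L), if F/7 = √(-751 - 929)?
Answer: √(-1 + 1/(1558 + 28*I*√105)) ≈ 5.7e-5 - 0.99969*I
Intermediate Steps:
F = 28*I*√105 (F = 7*√(-751 - 929) = 7*√(-1680) = 7*(4*I*√105) = 28*I*√105 ≈ 286.91*I)
X(W) = -1 (X(W) = -2*3 + 5 = -6 + 5 = -1)
L = 1/(1558 + 28*I*√105) (L = 1/(28*I*√105 + 1558) = 1/(1558 + 28*I*√105) ≈ 0.0006208 - 0.00011432*I)
√(X(d) + L) = √(-1 + (779/1254842 - 7*I*√105/627421)) = √(-1254063/1254842 - 7*I*√105/627421)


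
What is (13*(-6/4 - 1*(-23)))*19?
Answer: 10621/2 ≈ 5310.5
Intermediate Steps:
(13*(-6/4 - 1*(-23)))*19 = (13*(-6*1/4 + 23))*19 = (13*(-3/2 + 23))*19 = (13*(43/2))*19 = (559/2)*19 = 10621/2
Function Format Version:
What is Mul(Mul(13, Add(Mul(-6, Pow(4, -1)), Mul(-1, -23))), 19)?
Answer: Rational(10621, 2) ≈ 5310.5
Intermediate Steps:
Mul(Mul(13, Add(Mul(-6, Pow(4, -1)), Mul(-1, -23))), 19) = Mul(Mul(13, Add(Mul(-6, Rational(1, 4)), 23)), 19) = Mul(Mul(13, Add(Rational(-3, 2), 23)), 19) = Mul(Mul(13, Rational(43, 2)), 19) = Mul(Rational(559, 2), 19) = Rational(10621, 2)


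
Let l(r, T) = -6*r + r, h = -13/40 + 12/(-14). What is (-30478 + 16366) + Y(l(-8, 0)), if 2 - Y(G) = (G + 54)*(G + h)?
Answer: -2486243/140 ≈ -17759.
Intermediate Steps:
h = -331/280 (h = -13*1/40 + 12*(-1/14) = -13/40 - 6/7 = -331/280 ≈ -1.1821)
l(r, T) = -5*r
Y(G) = 2 - (54 + G)*(-331/280 + G) (Y(G) = 2 - (G + 54)*(G - 331/280) = 2 - (54 + G)*(-331/280 + G))
(-30478 + 16366) + Y(l(-8, 0)) = (-30478 + 16366) + (9217/140 - (-5*(-8))² - (-14789)*(-8)/56) = -14112 + (9217/140 - 1*40² - 14789/280*40) = -14112 + (9217/140 - 1*1600 - 14789/7) = -14112 + (9217/140 - 1600 - 14789/7) = -14112 - 510563/140 = -2486243/140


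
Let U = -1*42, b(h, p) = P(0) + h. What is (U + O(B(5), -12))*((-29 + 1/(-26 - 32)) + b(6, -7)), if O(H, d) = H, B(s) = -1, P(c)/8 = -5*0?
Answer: 57405/58 ≈ 989.74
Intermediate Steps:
P(c) = 0 (P(c) = 8*(-5*0) = 8*0 = 0)
b(h, p) = h (b(h, p) = 0 + h = h)
U = -42
(U + O(B(5), -12))*((-29 + 1/(-26 - 32)) + b(6, -7)) = (-42 - 1)*((-29 + 1/(-26 - 32)) + 6) = -43*((-29 + 1/(-58)) + 6) = -43*((-29 - 1/58) + 6) = -43*(-1683/58 + 6) = -43*(-1335/58) = 57405/58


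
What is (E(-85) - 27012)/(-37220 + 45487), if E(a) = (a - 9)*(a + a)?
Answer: -1576/1181 ≈ -1.3345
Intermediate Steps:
E(a) = 2*a*(-9 + a) (E(a) = (-9 + a)*(2*a) = 2*a*(-9 + a))
(E(-85) - 27012)/(-37220 + 45487) = (2*(-85)*(-9 - 85) - 27012)/(-37220 + 45487) = (2*(-85)*(-94) - 27012)/8267 = (15980 - 27012)*(1/8267) = -11032*1/8267 = -1576/1181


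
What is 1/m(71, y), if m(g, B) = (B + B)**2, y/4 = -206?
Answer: 1/2715904 ≈ 3.6820e-7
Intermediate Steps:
y = -824 (y = 4*(-206) = -824)
m(g, B) = 4*B**2 (m(g, B) = (2*B)**2 = 4*B**2)
1/m(71, y) = 1/(4*(-824)**2) = 1/(4*678976) = 1/2715904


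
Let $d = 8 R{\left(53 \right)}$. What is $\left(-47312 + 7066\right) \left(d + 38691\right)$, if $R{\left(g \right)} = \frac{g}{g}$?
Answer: $-1557479954$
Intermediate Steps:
$R{\left(g \right)} = 1$
$d = 8$ ($d = 8 \cdot 1 = 8$)
$\left(-47312 + 7066\right) \left(d + 38691\right) = \left(-47312 + 7066\right) \left(8 + 38691\right) = \left(-40246\right) 38699 = -1557479954$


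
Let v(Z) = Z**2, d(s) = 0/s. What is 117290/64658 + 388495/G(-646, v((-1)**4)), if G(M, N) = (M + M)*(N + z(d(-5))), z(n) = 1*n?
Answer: -12483885515/41769068 ≈ -298.88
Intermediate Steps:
d(s) = 0
z(n) = n
G(M, N) = 2*M*N (G(M, N) = (M + M)*(N + 0) = (2*M)*N = 2*M*N)
117290/64658 + 388495/G(-646, v((-1)**4)) = 117290/64658 + 388495/((2*(-646)*((-1)**4)**2)) = 117290*(1/64658) + 388495/((2*(-646)*1**2)) = 58645/32329 + 388495/((2*(-646)*1)) = 58645/32329 + 388495/(-1292) = 58645/32329 + 388495*(-1/1292) = 58645/32329 - 388495/1292 = -12483885515/41769068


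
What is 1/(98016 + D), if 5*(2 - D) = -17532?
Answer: 5/507622 ≈ 9.8498e-6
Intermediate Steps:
D = 17542/5 (D = 2 - 1/5*(-17532) = 2 + 17532/5 = 17542/5 ≈ 3508.4)
1/(98016 + D) = 1/(98016 + 17542/5) = 1/(507622/5) = 5/507622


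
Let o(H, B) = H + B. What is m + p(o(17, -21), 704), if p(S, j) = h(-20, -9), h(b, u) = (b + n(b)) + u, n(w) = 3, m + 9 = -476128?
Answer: -476163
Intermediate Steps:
m = -476137 (m = -9 - 476128 = -476137)
o(H, B) = B + H
h(b, u) = 3 + b + u (h(b, u) = (b + 3) + u = (3 + b) + u = 3 + b + u)
p(S, j) = -26 (p(S, j) = 3 - 20 - 9 = -26)
m + p(o(17, -21), 704) = -476137 - 26 = -476163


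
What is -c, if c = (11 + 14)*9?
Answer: -225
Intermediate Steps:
c = 225 (c = 25*9 = 225)
-c = -1*225 = -225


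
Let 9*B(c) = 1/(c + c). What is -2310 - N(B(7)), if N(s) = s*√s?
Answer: -2310 - √14/5292 ≈ -2310.0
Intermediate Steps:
B(c) = 1/(18*c) (B(c) = 1/(9*(c + c)) = 1/(9*((2*c))) = (1/(2*c))/9 = 1/(18*c))
N(s) = s^(3/2)
-2310 - N(B(7)) = -2310 - ((1/18)/7)^(3/2) = -2310 - ((1/18)*(⅐))^(3/2) = -2310 - (1/126)^(3/2) = -2310 - √14/5292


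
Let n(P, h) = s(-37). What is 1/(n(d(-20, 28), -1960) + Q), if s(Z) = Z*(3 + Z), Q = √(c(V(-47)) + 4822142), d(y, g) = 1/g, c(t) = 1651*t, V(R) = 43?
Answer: -1258/3310571 + √4893135/3310571 ≈ 0.00028818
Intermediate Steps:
Q = √4893135 (Q = √(1651*43 + 4822142) = √(70993 + 4822142) = √4893135 ≈ 2212.0)
n(P, h) = 1258 (n(P, h) = -37*(3 - 37) = -37*(-34) = 1258)
1/(n(d(-20, 28), -1960) + Q) = 1/(1258 + √4893135)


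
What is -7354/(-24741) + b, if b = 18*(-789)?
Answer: -351364328/24741 ≈ -14202.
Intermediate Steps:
b = -14202
-7354/(-24741) + b = -7354/(-24741) - 14202 = -7354*(-1/24741) - 14202 = 7354/24741 - 14202 = -351364328/24741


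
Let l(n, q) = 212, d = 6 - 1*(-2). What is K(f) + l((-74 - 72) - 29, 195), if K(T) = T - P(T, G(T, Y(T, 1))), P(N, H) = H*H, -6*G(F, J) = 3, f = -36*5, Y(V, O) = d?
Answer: 127/4 ≈ 31.750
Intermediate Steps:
d = 8 (d = 6 + 2 = 8)
Y(V, O) = 8
f = -180
G(F, J) = -½ (G(F, J) = -⅙*3 = -½)
P(N, H) = H²
K(T) = -¼ + T (K(T) = T - (-½)² = T - 1*¼ = T - ¼ = -¼ + T)
K(f) + l((-74 - 72) - 29, 195) = (-¼ - 180) + 212 = -721/4 + 212 = 127/4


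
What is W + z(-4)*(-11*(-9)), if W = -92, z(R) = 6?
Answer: 502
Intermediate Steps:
W + z(-4)*(-11*(-9)) = -92 + 6*(-11*(-9)) = -92 + 6*99 = -92 + 594 = 502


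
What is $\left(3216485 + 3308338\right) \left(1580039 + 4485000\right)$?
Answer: $39573305963097$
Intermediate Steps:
$\left(3216485 + 3308338\right) \left(1580039 + 4485000\right) = 6524823 \cdot 6065039 = 39573305963097$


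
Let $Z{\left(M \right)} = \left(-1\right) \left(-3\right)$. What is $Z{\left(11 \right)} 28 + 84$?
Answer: $168$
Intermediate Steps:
$Z{\left(M \right)} = 3$
$Z{\left(11 \right)} 28 + 84 = 3 \cdot 28 + 84 = 84 + 84 = 168$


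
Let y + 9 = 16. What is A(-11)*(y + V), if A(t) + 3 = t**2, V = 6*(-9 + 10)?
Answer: 1534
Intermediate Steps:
V = 6 (V = 6*1 = 6)
y = 7 (y = -9 + 16 = 7)
A(t) = -3 + t**2
A(-11)*(y + V) = (-3 + (-11)**2)*(7 + 6) = (-3 + 121)*13 = 118*13 = 1534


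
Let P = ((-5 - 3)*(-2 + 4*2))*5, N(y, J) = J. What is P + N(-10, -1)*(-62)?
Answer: -178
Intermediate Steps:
P = -240 (P = -8*(-2 + 8)*5 = -8*6*5 = -48*5 = -240)
P + N(-10, -1)*(-62) = -240 - 1*(-62) = -240 + 62 = -178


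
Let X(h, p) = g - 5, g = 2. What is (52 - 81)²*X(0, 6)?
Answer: -2523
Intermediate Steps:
X(h, p) = -3 (X(h, p) = 2 - 5 = -3)
(52 - 81)²*X(0, 6) = (52 - 81)²*(-3) = (-29)²*(-3) = 841*(-3) = -2523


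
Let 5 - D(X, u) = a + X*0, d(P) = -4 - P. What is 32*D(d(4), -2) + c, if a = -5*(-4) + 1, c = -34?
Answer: -546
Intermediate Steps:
a = 21 (a = 20 + 1 = 21)
D(X, u) = -16 (D(X, u) = 5 - (21 + X*0) = 5 - (21 + 0) = 5 - 1*21 = 5 - 21 = -16)
32*D(d(4), -2) + c = 32*(-16) - 34 = -512 - 34 = -546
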